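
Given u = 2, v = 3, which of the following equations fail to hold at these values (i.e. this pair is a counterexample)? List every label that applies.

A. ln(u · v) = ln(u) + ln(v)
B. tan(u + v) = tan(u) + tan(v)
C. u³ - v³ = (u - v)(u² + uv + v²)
Evaluating each claim at the given values:
A. LHS = ln(6) ≈ 1.792, RHS = ln(2) + ln(3) ≈ 1.792 → holds here (LHS = RHS)
B. LHS = tan(5) ≈ -3.381, RHS = tan(2) + tan(3) ≈ -2.328 → fails here (LHS ≠ RHS)
C. LHS = -19, RHS = -19 → holds here (LHS = RHS)

Answer: B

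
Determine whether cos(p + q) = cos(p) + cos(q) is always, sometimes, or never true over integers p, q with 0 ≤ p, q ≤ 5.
The claim fails for every pair in the range. For instance at (p, q) = (2, 3): LHS = cos(5) ≈ 0.2837, RHS = cos(3) + cos(2) ≈ -1.406.

Answer: Never true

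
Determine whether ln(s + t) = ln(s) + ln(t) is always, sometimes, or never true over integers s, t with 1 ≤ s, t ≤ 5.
It holds at (s, t) = (2, 2) (both sides equal ln(4) ≈ 1.386), but fails at (s, t) = (5, 3) (LHS = ln(8) ≈ 2.079, RHS = ln(3) + ln(5) ≈ 2.708).

Answer: Sometimes true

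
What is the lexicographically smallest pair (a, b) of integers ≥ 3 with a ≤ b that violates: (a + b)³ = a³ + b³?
Substituting (3, 3) into the claim:
LHS = (3 + 3)³ = 216
RHS = 3³ + 3³ = 54

Since LHS ≠ RHS, this pair disproves the claim, and no lexicographically smaller pair (a ≤ b, integers ≥ 3) does.

For instance (7, 10) is also a counterexample (LHS = 4913, RHS = 1343), but it's lexicographically larger.

Answer: (a, b) = (3, 3)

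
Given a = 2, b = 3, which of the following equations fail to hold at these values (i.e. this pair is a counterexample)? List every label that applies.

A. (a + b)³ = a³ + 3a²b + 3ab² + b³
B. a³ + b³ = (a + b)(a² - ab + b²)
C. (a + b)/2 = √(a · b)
Evaluating each claim at the given values:
A. LHS = 125, RHS = 125 → holds here (LHS = RHS)
B. LHS = 35, RHS = 35 → holds here (LHS = RHS)
C. LHS = 5/2, RHS = √(6) ≈ 2.449 → fails here (LHS ≠ RHS)

Answer: C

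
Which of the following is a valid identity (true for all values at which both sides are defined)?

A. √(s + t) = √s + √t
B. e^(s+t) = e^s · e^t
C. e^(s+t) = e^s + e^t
A: fails at (1, 3) — LHS = 2, RHS = 1 + √(3) ≈ 2.732.
B: holds — e.g. at (0, 1), both sides equal e ≈ 2.718.
C: fails at (2, 5) — LHS = e^7 ≈ 1097, RHS = e^2 + e^5 ≈ 155.8.

Answer: B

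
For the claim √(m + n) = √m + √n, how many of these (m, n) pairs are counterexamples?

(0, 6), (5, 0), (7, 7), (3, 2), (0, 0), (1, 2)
3

Testing each pair:
(0, 6): LHS = √(6) ≈ 2.449, RHS = √(6) ≈ 2.449 → satisfies claim
(5, 0): LHS = √(5) ≈ 2.236, RHS = √(5) ≈ 2.236 → satisfies claim
(7, 7): LHS = √(14) ≈ 3.742, RHS = 2·√(7) ≈ 5.292 → counterexample
(3, 2): LHS = √(5) ≈ 2.236, RHS = √(2) + √(3) ≈ 3.146 → counterexample
(0, 0): LHS = 0, RHS = 0 → satisfies claim
(1, 2): LHS = √(3) ≈ 1.732, RHS = 1 + √(2) ≈ 2.414 → counterexample

That makes 3 counterexamples.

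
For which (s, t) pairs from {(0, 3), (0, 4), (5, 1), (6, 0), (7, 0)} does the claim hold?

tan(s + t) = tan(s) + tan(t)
Testing each pair:
(0, 3): LHS = tan(3) ≈ -0.1425, RHS = tan(3) ≈ -0.1425 → holds
(0, 4): LHS = tan(4) ≈ 1.158, RHS = tan(4) ≈ 1.158 → holds
(5, 1): LHS = tan(6) ≈ -0.291, RHS = tan(5) + tan(1) ≈ -1.823 → fails
(6, 0): LHS = tan(6) ≈ -0.291, RHS = tan(6) ≈ -0.291 → holds
(7, 0): LHS = tan(7) ≈ 0.8714, RHS = tan(7) ≈ 0.8714 → holds

4 of 5 pairs satisfy the claim.

Answer: (0, 3), (0, 4), (6, 0), (7, 0)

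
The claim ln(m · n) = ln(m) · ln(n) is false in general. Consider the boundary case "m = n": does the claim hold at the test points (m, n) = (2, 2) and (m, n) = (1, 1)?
Only at (1, 1)

At (2, 2): LHS = ln(4) ≈ 1.386 ≠ RHS = ln(2)² ≈ 0.4805
At (1, 1): LHS = 0, RHS = 0 → equal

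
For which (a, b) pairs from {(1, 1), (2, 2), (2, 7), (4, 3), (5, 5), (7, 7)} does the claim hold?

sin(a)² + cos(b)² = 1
Testing each pair:
(1, 1): LHS = cos(1)² + sin(1)² = 1, RHS = 1 → holds
(2, 2): LHS = cos(2)² + sin(2)² = 1, RHS = 1 → holds
(2, 7): LHS = cos(7)² + sin(2)² ≈ 1.395, RHS = 1 → fails
(4, 3): LHS = sin(4)² + cos(3)² ≈ 1.553, RHS = 1 → fails
(5, 5): LHS = cos(5)² + sin(5)² = 1, RHS = 1 → holds
(7, 7): LHS = sin(7)² + cos(7)² = 1, RHS = 1 → holds

4 of 6 pairs satisfy the claim.

Answer: (1, 1), (2, 2), (5, 5), (7, 7)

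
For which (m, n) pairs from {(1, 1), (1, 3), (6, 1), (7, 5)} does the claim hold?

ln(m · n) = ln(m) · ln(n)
Testing each pair:
(1, 1): LHS = 0, RHS = 0 → holds
(1, 3): LHS = ln(3) ≈ 1.099, RHS = 0 → fails
(6, 1): LHS = ln(6) ≈ 1.792, RHS = 0 → fails
(7, 5): LHS = ln(35) ≈ 3.555, RHS = ln(5)·ln(7) ≈ 3.132 → fails

1 of 4 pairs satisfies the claim.

Answer: (1, 1)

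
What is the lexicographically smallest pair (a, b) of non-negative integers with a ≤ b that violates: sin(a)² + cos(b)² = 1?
(a, b) = (0, 1)

At (0, 0): both sides equal 1, so it holds there.

Substituting (0, 1) into the claim:
LHS = sin(0)² + cos(1)² = cos(1)² ≈ 0.2919
RHS = 1

Since LHS ≠ RHS, this pair disproves the claim, and no lexicographically smaller pair (a ≤ b, non-negative integers) does.

For instance (0, 2) is also a counterexample (LHS = cos(2)² ≈ 0.1732, RHS = 1), but it's lexicographically larger.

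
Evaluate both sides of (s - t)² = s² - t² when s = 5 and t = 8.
LHS = (5 - 8)² = 9
RHS = 5² - 8² = -39

LHS ≠ RHS, so the equation does not hold here.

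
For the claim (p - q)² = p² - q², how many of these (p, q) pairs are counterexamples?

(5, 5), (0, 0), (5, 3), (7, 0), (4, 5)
Testing each pair:
(5, 5): LHS = 0, RHS = 0 → satisfies claim
(0, 0): LHS = 0, RHS = 0 → satisfies claim
(5, 3): LHS = 4, RHS = 16 → counterexample
(7, 0): LHS = 49, RHS = 49 → satisfies claim
(4, 5): LHS = 1, RHS = -9 → counterexample

That makes 2 counterexamples.

Answer: 2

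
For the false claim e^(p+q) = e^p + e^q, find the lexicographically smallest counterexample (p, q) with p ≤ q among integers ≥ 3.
Substituting (3, 3) into the claim:
LHS = e^(3+3) = e^6 ≈ 403.4
RHS = e^3 + e^3 = 2·e^3 ≈ 40.17

Since LHS ≠ RHS, this pair disproves the claim, and no lexicographically smaller pair (p ≤ q, integers ≥ 3) does.

For instance (3, 6) is also a counterexample (LHS = e^9 ≈ 8103, RHS = e^3 + e^6 ≈ 423.5), but it's lexicographically larger.

Answer: (p, q) = (3, 3)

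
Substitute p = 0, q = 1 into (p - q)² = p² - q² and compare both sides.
LHS = (0 - 1)² = 1
RHS = 0² - 1² = -1

LHS ≠ RHS, so the equation does not hold here.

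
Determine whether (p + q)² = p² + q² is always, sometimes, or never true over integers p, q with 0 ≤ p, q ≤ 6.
It holds at (p, q) = (0, 3) (both sides equal 9), but fails at (p, q) = (4, 4) (LHS = 64, RHS = 32).

Answer: Sometimes true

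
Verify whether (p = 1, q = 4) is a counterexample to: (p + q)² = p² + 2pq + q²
No

Substituting p = 1, q = 4:
LHS = (1 + 4)² = 25
RHS = 1² + 2·1·4 + 4² = 25

The sides agree, so this pair does not disprove the claim.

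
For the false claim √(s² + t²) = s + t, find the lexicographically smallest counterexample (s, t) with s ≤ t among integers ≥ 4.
(s, t) = (4, 4)

Substituting (4, 4) into the claim:
LHS = √(4² + 4²) = 4·√(2) ≈ 5.657
RHS = 4 + 4 = 8

Since LHS ≠ RHS, this pair disproves the claim, and no lexicographically smaller pair (s ≤ t, integers ≥ 4) does.

For instance (8, 9) is also a counterexample (LHS = √(145) ≈ 12.04, RHS = 17), but it's lexicographically larger.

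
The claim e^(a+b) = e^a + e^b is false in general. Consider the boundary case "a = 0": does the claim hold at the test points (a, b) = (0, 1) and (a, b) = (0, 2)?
No, fails at both test points

At (0, 1): LHS = e ≈ 2.718 ≠ RHS = 1 + e ≈ 3.718
At (0, 2): LHS = e^2 ≈ 7.389 ≠ RHS = 1 + e^2 ≈ 8.389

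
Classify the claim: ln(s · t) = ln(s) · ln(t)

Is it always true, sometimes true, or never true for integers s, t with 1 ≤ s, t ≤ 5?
Sometimes true

It holds at (s, t) = (1, 1) (both sides equal 0), but fails at (s, t) = (2, 4) (LHS = ln(8) ≈ 2.079, RHS = ln(2)·ln(4) ≈ 0.9609).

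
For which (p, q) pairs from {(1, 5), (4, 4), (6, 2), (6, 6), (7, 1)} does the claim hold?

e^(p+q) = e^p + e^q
Testing each pair:
(1, 5): LHS = e^6 ≈ 403.4, RHS = e + e^5 ≈ 151.1 → fails
(4, 4): LHS = e^8 ≈ 2981, RHS = 2·e^4 ≈ 109.2 → fails
(6, 2): LHS = e^8 ≈ 2981, RHS = e^2 + e^6 ≈ 410.8 → fails
(6, 6): LHS = e^12 ≈ 162754.8, RHS = 2·e^6 ≈ 806.9 → fails
(7, 1): LHS = e^8 ≈ 2981, RHS = e + e^7 ≈ 1099 → fails

No pair satisfies the claim.

Answer: None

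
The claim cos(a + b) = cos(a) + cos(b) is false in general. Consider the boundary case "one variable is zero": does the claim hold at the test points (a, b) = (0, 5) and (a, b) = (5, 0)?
No, fails at both test points

At (0, 5): LHS = cos(5) ≈ 0.2837 ≠ RHS = cos(5) + 1 ≈ 1.284
At (5, 0): LHS = cos(5) ≈ 0.2837 ≠ RHS = cos(5) + 1 ≈ 1.284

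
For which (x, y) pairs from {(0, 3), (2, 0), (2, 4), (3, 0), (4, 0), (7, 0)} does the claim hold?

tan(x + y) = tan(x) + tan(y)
(0, 3), (2, 0), (3, 0), (4, 0), (7, 0)

Testing each pair:
(0, 3): LHS = tan(3) ≈ -0.1425, RHS = tan(3) ≈ -0.1425 → holds
(2, 0): LHS = tan(2) ≈ -2.185, RHS = tan(2) ≈ -2.185 → holds
(2, 4): LHS = tan(6) ≈ -0.291, RHS = tan(2) + tan(4) ≈ -1.027 → fails
(3, 0): LHS = tan(3) ≈ -0.1425, RHS = tan(3) ≈ -0.1425 → holds
(4, 0): LHS = tan(4) ≈ 1.158, RHS = tan(4) ≈ 1.158 → holds
(7, 0): LHS = tan(7) ≈ 0.8714, RHS = tan(7) ≈ 0.8714 → holds

5 of 6 pairs satisfy the claim.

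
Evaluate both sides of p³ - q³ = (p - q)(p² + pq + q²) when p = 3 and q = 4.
LHS = 3³ - 4³ = -37
RHS = (3 - 4)(3² + 3·4 + 4²) = -37

LHS = RHS: the two sides agree.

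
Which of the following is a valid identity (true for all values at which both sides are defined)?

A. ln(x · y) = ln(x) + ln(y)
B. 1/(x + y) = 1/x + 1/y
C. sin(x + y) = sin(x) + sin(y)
A: holds — e.g. at (3, 7), both sides equal ln(21) ≈ 3.045.
B: fails at (2, 3) — LHS = 1/5, RHS = 5/6.
C: fails at (3, 3) — LHS = sin(6) ≈ -0.2794, RHS = 2·sin(3) ≈ 0.2822.

Answer: A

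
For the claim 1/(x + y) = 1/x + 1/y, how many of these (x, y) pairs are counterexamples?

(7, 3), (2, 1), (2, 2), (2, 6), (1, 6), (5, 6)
6

Testing each pair:
(7, 3): LHS = 1/10, RHS = 10/21 → counterexample
(2, 1): LHS = 1/3, RHS = 3/2 → counterexample
(2, 2): LHS = 1/4, RHS = 1 → counterexample
(2, 6): LHS = 1/8, RHS = 2/3 → counterexample
(1, 6): LHS = 1/7, RHS = 7/6 → counterexample
(5, 6): LHS = 1/11, RHS = 11/30 → counterexample

That makes 6 counterexamples.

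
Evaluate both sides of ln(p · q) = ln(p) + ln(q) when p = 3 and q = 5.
LHS = ln(3 · 5) = ln(15) ≈ 2.708
RHS = ln(3) + ln(5) ≈ 2.708

LHS = RHS: the two sides agree.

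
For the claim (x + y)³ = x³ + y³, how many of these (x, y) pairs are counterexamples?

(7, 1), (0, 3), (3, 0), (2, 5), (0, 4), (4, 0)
Testing each pair:
(7, 1): LHS = 512, RHS = 344 → counterexample
(0, 3): LHS = 27, RHS = 27 → satisfies claim
(3, 0): LHS = 27, RHS = 27 → satisfies claim
(2, 5): LHS = 343, RHS = 133 → counterexample
(0, 4): LHS = 64, RHS = 64 → satisfies claim
(4, 0): LHS = 64, RHS = 64 → satisfies claim

That makes 2 counterexamples.

Answer: 2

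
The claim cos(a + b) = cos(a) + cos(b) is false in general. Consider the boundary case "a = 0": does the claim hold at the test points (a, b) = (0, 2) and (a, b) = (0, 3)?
No, fails at both test points

At (0, 2): LHS = cos(2) ≈ -0.4161 ≠ RHS = cos(2) + 1 ≈ 0.5839
At (0, 3): LHS = cos(3) ≈ -0.99 ≠ RHS = cos(3) + 1 ≈ 0.01001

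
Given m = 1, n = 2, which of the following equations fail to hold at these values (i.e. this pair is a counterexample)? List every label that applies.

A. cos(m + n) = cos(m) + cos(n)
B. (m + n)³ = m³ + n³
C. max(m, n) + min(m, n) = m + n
A, B

Evaluating each claim at the given values:
A. LHS = cos(3) ≈ -0.99, RHS = cos(2) + cos(1) ≈ 0.1242 → fails here (LHS ≠ RHS)
B. LHS = 27, RHS = 9 → fails here (LHS ≠ RHS)
C. LHS = 3, RHS = 3 → holds here (LHS = RHS)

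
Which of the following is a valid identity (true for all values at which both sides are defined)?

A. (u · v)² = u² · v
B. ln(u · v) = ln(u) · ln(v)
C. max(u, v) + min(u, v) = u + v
A: fails at (2, 3) — LHS = 36, RHS = 12.
B: fails at (1, 2) — LHS = ln(2) ≈ 0.6931, RHS = 0.
C: holds — e.g. at (4, 6), both sides equal 10.

Answer: C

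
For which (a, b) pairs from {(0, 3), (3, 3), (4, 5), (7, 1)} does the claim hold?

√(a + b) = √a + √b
Testing each pair:
(0, 3): LHS = √(3) ≈ 1.732, RHS = √(3) ≈ 1.732 → holds
(3, 3): LHS = √(6) ≈ 2.449, RHS = 2·√(3) ≈ 3.464 → fails
(4, 5): LHS = 3, RHS = 2 + √(5) ≈ 4.236 → fails
(7, 1): LHS = 2·√(2) ≈ 2.828, RHS = 1 + √(7) ≈ 3.646 → fails

1 of 4 pairs satisfies the claim.

Answer: (0, 3)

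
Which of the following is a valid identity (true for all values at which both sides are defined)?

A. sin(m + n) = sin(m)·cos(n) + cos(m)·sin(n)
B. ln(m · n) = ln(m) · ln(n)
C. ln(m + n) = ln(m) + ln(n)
A: holds — e.g. at (5, 8), both sides equal sin(13) ≈ 0.4202.
B: fails at (2, 2) — LHS = ln(4) ≈ 1.386, RHS = ln(2)² ≈ 0.4805.
C: fails at (1, 3) — LHS = ln(4) ≈ 1.386, RHS = ln(3) ≈ 1.099.

Answer: A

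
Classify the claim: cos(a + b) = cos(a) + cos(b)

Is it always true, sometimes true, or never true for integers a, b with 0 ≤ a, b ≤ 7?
Never true

The claim fails for every pair in the range. For instance at (a, b) = (3, 1): LHS = cos(4) ≈ -0.6536, RHS = cos(3) + cos(1) ≈ -0.4497.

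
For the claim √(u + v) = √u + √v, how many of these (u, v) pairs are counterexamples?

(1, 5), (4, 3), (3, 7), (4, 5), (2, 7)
5

Testing each pair:
(1, 5): LHS = √(6) ≈ 2.449, RHS = 1 + √(5) ≈ 3.236 → counterexample
(4, 3): LHS = √(7) ≈ 2.646, RHS = √(3) + 2 ≈ 3.732 → counterexample
(3, 7): LHS = √(10) ≈ 3.162, RHS = √(3) + √(7) ≈ 4.378 → counterexample
(4, 5): LHS = 3, RHS = 2 + √(5) ≈ 4.236 → counterexample
(2, 7): LHS = 3, RHS = √(2) + √(7) ≈ 4.06 → counterexample

That makes 5 counterexamples.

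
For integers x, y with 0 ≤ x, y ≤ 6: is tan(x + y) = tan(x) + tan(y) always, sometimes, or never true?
It holds at (x, y) = (0, 2) (both sides equal tan(2) ≈ -2.185), but fails at (x, y) = (1, 5) (LHS = tan(6) ≈ -0.291, RHS = tan(5) + tan(1) ≈ -1.823).

Answer: Sometimes true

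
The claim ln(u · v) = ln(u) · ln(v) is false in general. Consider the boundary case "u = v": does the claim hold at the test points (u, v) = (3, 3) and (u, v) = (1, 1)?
Only at (1, 1)

At (3, 3): LHS = ln(9) ≈ 2.197 ≠ RHS = ln(3)² ≈ 1.207
At (1, 1): LHS = 0, RHS = 0 → equal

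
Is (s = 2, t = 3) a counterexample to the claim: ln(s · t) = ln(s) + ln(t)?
Substituting s = 2, t = 3:
LHS = ln(2 · 3) = ln(6) ≈ 1.792
RHS = ln(2) + ln(3) ≈ 1.792

The sides agree, so this pair does not disprove the claim.

Answer: No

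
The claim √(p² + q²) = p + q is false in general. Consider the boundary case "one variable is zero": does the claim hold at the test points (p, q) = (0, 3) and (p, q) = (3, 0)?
Yes, holds at both test points

At (0, 3): LHS = 3, RHS = 3 → equal
At (3, 0): LHS = 3, RHS = 3 → equal

So the claim does hold at both of these boundary points, even though it is not an identity.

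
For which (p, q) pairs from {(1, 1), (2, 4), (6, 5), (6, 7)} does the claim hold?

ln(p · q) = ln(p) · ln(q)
Testing each pair:
(1, 1): LHS = 0, RHS = 0 → holds
(2, 4): LHS = ln(8) ≈ 2.079, RHS = ln(2)·ln(4) ≈ 0.9609 → fails
(6, 5): LHS = ln(30) ≈ 3.401, RHS = ln(5)·ln(6) ≈ 2.884 → fails
(6, 7): LHS = ln(42) ≈ 3.738, RHS = ln(6)·ln(7) ≈ 3.487 → fails

1 of 4 pairs satisfies the claim.

Answer: (1, 1)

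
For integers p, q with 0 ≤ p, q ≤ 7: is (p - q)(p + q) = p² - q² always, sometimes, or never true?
The identity holds for every pair in the range. For instance at (p, q) = (6, 0): both sides equal 36.

Answer: Always true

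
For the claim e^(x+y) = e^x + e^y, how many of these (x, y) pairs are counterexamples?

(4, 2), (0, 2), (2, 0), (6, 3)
Testing each pair:
(4, 2): LHS = e^6 ≈ 403.4, RHS = e^2 + e^4 ≈ 61.99 → counterexample
(0, 2): LHS = e^2 ≈ 7.389, RHS = 1 + e^2 ≈ 8.389 → counterexample
(2, 0): LHS = e^2 ≈ 7.389, RHS = 1 + e^2 ≈ 8.389 → counterexample
(6, 3): LHS = e^9 ≈ 8103, RHS = e^3 + e^6 ≈ 423.5 → counterexample

That makes 4 counterexamples.

Answer: 4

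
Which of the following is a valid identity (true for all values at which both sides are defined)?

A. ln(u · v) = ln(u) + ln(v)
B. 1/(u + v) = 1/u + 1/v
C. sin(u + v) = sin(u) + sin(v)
A

A: holds — e.g. at (1, 3), both sides equal ln(3) ≈ 1.099.
B: fails at (1, 5) — LHS = 1/6, RHS = 6/5.
C: fails at (3, 4) — LHS = sin(7) ≈ 0.657, RHS = sin(4) + sin(3) ≈ -0.6157.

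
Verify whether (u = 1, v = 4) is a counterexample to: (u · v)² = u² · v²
No

Substituting u = 1, v = 4:
LHS = (1 · 4)² = 16
RHS = 1² · 4² = 16

The sides agree, so this pair does not disprove the claim.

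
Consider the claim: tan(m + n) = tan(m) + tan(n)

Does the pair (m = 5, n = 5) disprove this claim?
Substituting m = 5, n = 5:
LHS = tan(5 + 5) = tan(10) ≈ 0.6484
RHS = tan(5) + tan(5) = 2·tan(5) ≈ -6.761

Since LHS ≠ RHS, this pair disproves the claim.

Answer: Yes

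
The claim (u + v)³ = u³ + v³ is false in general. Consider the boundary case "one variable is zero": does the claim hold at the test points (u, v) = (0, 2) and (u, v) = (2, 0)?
At (0, 2): LHS = 8, RHS = 8 → equal
At (2, 0): LHS = 8, RHS = 8 → equal

So the claim does hold at both of these boundary points, even though it is not an identity.

Answer: Yes, holds at both test points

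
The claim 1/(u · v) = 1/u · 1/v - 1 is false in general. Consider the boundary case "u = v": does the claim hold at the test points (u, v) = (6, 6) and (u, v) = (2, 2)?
At (6, 6): LHS = 1/36 ≠ RHS = -35/36
At (2, 2): LHS = 1/4 ≠ RHS = -3/4

Answer: No, fails at both test points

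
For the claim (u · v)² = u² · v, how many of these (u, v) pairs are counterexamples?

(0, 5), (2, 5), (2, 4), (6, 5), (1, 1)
Testing each pair:
(0, 5): LHS = 0, RHS = 0 → satisfies claim
(2, 5): LHS = 100, RHS = 20 → counterexample
(2, 4): LHS = 64, RHS = 16 → counterexample
(6, 5): LHS = 900, RHS = 180 → counterexample
(1, 1): LHS = 1, RHS = 1 → satisfies claim

That makes 3 counterexamples.

Answer: 3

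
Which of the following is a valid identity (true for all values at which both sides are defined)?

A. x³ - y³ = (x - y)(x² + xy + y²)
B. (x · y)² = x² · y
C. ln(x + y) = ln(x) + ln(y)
A: holds — e.g. at (5, 5), both sides equal 0.
B: fails at (4, 6) — LHS = 576, RHS = 96.
C: fails at (3, 3) — LHS = ln(6) ≈ 1.792, RHS = 2·ln(3) ≈ 2.197.

Answer: A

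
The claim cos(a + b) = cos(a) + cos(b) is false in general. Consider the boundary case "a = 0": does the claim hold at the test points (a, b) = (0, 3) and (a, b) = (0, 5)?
No, fails at both test points

At (0, 3): LHS = cos(3) ≈ -0.99 ≠ RHS = cos(3) + 1 ≈ 0.01001
At (0, 5): LHS = cos(5) ≈ 0.2837 ≠ RHS = cos(5) + 1 ≈ 1.284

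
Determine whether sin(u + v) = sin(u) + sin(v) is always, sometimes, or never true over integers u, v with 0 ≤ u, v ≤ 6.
It holds at (u, v) = (6, 0) (both sides equal sin(6) ≈ -0.2794), but fails at (u, v) = (5, 4) (LHS = sin(9) ≈ 0.4121, RHS = sin(5) + sin(4) ≈ -1.716).

Answer: Sometimes true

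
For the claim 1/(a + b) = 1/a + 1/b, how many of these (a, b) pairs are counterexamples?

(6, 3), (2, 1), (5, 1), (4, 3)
Testing each pair:
(6, 3): LHS = 1/9, RHS = 1/2 → counterexample
(2, 1): LHS = 1/3, RHS = 3/2 → counterexample
(5, 1): LHS = 1/6, RHS = 6/5 → counterexample
(4, 3): LHS = 1/7, RHS = 7/12 → counterexample

That makes 4 counterexamples.

Answer: 4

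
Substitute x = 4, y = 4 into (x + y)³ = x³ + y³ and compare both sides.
LHS = (4 + 4)³ = 512
RHS = 4³ + 4³ = 128

LHS ≠ RHS, so the equation does not hold here.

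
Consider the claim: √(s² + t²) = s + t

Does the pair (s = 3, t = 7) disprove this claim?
Yes

Substituting s = 3, t = 7:
LHS = √(3² + 7²) = √(58) ≈ 7.616
RHS = 3 + 7 = 10

Since LHS ≠ RHS, this pair disproves the claim.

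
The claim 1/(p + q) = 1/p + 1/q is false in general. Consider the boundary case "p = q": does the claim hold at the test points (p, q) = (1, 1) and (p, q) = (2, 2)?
At (1, 1): LHS = 1/2 ≠ RHS = 2
At (2, 2): LHS = 1/4 ≠ RHS = 1

Answer: No, fails at both test points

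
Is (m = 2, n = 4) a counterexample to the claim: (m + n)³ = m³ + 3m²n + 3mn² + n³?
Substituting m = 2, n = 4:
LHS = (2 + 4)³ = 216
RHS = 2³ + 3·2²·4 + 3·2·4² + 4³ = 216

The sides agree, so this pair does not disprove the claim.

Answer: No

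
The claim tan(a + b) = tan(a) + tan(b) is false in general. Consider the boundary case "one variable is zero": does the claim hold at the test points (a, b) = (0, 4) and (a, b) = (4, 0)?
Yes, holds at both test points

At (0, 4): LHS = tan(4) ≈ 1.158, RHS = tan(4) ≈ 1.158 → equal
At (4, 0): LHS = tan(4) ≈ 1.158, RHS = tan(4) ≈ 1.158 → equal

So the claim does hold at both of these boundary points, even though it is not an identity.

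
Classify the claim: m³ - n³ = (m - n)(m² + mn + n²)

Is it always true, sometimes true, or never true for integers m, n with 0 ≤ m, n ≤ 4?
Always true

The identity holds for every pair in the range. For instance at (m, n) = (0, 1): both sides equal -1.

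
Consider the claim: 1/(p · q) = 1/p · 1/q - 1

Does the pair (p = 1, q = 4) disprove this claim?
Substituting p = 1, q = 4:
LHS = 1/(1 · 4) = 1/4
RHS = 1/1 · 1/4 - 1 = -3/4

Since LHS ≠ RHS, this pair disproves the claim.

Answer: Yes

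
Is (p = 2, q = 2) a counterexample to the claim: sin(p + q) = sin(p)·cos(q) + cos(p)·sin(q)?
No

Substituting p = 2, q = 2:
LHS = sin(2 + 2) = sin(4) ≈ -0.7568
RHS = sin(2)·cos(2) + cos(2)·sin(2) = 2·sin(2)·cos(2) ≈ -0.7568

The sides agree, so this pair does not disprove the claim.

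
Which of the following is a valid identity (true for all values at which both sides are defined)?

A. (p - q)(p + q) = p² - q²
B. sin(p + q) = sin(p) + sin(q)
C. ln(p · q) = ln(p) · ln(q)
A: holds — e.g. at (0, 1), both sides equal -1.
B: fails at (2, 2) — LHS = sin(4) ≈ -0.7568, RHS = 2·sin(2) ≈ 1.819.
C: fails at (3, 3) — LHS = ln(9) ≈ 2.197, RHS = ln(3)² ≈ 1.207.

Answer: A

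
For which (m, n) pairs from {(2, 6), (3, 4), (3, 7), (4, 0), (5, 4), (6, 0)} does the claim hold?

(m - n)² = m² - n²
Testing each pair:
(2, 6): LHS = 16, RHS = -32 → fails
(3, 4): LHS = 1, RHS = -7 → fails
(3, 7): LHS = 16, RHS = -40 → fails
(4, 0): LHS = 16, RHS = 16 → holds
(5, 4): LHS = 1, RHS = 9 → fails
(6, 0): LHS = 36, RHS = 36 → holds

2 of 6 pairs satisfy the claim.

Answer: (4, 0), (6, 0)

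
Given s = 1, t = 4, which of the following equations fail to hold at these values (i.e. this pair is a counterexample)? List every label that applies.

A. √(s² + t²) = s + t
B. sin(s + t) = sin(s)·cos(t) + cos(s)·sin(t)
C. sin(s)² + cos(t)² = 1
A, C

Evaluating each claim at the given values:
A. LHS = √(17) ≈ 4.123, RHS = 5 → fails here (LHS ≠ RHS)
B. LHS = sin(5) ≈ -0.9589, RHS = sin(1)·cos(4) + sin(4)·cos(1) ≈ -0.9589 → holds here (LHS = RHS)
C. LHS = cos(4)² + sin(1)² ≈ 1.135, RHS = 1 → fails here (LHS ≠ RHS)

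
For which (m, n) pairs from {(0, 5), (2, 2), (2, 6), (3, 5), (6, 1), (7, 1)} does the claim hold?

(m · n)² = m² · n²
Testing each pair:
(0, 5): LHS = 0, RHS = 0 → holds
(2, 2): LHS = 16, RHS = 16 → holds
(2, 6): LHS = 144, RHS = 144 → holds
(3, 5): LHS = 225, RHS = 225 → holds
(6, 1): LHS = 36, RHS = 36 → holds
(7, 1): LHS = 49, RHS = 49 → holds

Every pair satisfies the claim.

Answer: All pairs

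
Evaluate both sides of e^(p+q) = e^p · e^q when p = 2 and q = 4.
LHS = e^(2+4) = e^6 ≈ 403.4
RHS = e^2 · e^4 = e^6 ≈ 403.4

LHS = RHS: the two sides agree.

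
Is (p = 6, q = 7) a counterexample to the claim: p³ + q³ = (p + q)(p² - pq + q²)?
Substituting p = 6, q = 7:
LHS = 6³ + 7³ = 559
RHS = (6 + 7)(6² - 6·7 + 7²) = 559

The sides agree, so this pair does not disprove the claim.

Answer: No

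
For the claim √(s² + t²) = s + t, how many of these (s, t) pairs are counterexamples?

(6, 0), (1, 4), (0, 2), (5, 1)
2

Testing each pair:
(6, 0): LHS = 6, RHS = 6 → satisfies claim
(1, 4): LHS = √(17) ≈ 4.123, RHS = 5 → counterexample
(0, 2): LHS = 2, RHS = 2 → satisfies claim
(5, 1): LHS = √(26) ≈ 5.099, RHS = 6 → counterexample

That makes 2 counterexamples.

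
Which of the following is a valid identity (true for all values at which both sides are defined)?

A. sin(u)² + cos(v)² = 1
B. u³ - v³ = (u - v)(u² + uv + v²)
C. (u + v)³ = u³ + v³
A: fails at (0, 1) — LHS = cos(1)² ≈ 0.2919, RHS = 1.
B: holds — e.g. at (2, 5), both sides equal -117.
C: fails at (1, 4) — LHS = 125, RHS = 65.

Answer: B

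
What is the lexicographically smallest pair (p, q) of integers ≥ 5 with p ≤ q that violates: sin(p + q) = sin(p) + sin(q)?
Substituting (5, 5) into the claim:
LHS = sin(5 + 5) = sin(10) ≈ -0.544
RHS = sin(5) + sin(5) = 2·sin(5) ≈ -1.918

Since LHS ≠ RHS, this pair disproves the claim, and no lexicographically smaller pair (p ≤ q, integers ≥ 5) does.

For instance (5, 10) is also a counterexample (LHS = sin(15) ≈ 0.6503, RHS = sin(5) + sin(10) ≈ -1.503), but it's lexicographically larger.

Answer: (p, q) = (5, 5)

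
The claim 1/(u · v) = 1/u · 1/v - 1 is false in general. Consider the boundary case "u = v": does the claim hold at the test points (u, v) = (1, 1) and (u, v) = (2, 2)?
At (1, 1): LHS = 1 ≠ RHS = 0
At (2, 2): LHS = 1/4 ≠ RHS = -3/4

Answer: No, fails at both test points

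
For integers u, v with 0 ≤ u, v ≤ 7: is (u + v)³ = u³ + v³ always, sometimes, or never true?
Sometimes true

It holds at (u, v) = (3, 0) (both sides equal 27), but fails at (u, v) = (5, 4) (LHS = 729, RHS = 189).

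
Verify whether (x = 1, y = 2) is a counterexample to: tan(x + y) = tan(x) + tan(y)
Yes

Substituting x = 1, y = 2:
LHS = tan(1 + 2) = tan(3) ≈ -0.1425
RHS = tan(1) + tan(2) ≈ -0.6276

Since LHS ≠ RHS, this pair disproves the claim.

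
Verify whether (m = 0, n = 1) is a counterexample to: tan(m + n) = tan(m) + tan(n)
Substituting m = 0, n = 1:
LHS = tan(0 + 1) = tan(1) ≈ 1.557
RHS = tan(0) + tan(1) = tan(1) ≈ 1.557

The sides agree, so this pair does not disprove the claim.

Answer: No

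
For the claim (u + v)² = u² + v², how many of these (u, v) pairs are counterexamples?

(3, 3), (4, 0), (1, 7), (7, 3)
3

Testing each pair:
(3, 3): LHS = 36, RHS = 18 → counterexample
(4, 0): LHS = 16, RHS = 16 → satisfies claim
(1, 7): LHS = 64, RHS = 50 → counterexample
(7, 3): LHS = 100, RHS = 58 → counterexample

That makes 3 counterexamples.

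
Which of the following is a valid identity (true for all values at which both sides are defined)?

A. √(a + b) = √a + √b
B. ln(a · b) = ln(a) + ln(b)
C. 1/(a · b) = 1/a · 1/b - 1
B

A: fails at (4, 5) — LHS = 3, RHS = 2 + √(5) ≈ 4.236.
B: holds — e.g. at (3, 7), both sides equal ln(21) ≈ 3.045.
C: fails at (1, 2) — LHS = 1/2, RHS = -1/2.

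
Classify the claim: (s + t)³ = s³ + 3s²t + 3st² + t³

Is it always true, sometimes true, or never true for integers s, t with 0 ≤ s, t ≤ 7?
Always true

The identity holds for every pair in the range. For instance at (s, t) = (1, 1): both sides equal 8.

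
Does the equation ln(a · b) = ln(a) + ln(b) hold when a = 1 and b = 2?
Substituting a = 1, b = 2:

LHS = ln(1 · 2) = ln(2) ≈ 0.6931
RHS = ln(1) + ln(2) = ln(2) ≈ 0.6931

LHS = RHS, so the equation holds at this point.

Answer: Holds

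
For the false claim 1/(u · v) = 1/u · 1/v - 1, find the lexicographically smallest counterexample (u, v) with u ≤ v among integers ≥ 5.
Substituting (5, 5) into the claim:
LHS = 1/(5 · 5) = 1/25
RHS = 1/5 · 1/5 - 1 = -24/25

Since LHS ≠ RHS, this pair disproves the claim, and no lexicographically smaller pair (u ≤ v, integers ≥ 5) does.

For instance (9, 11) is also a counterexample (LHS = 1/99, RHS = -98/99), but it's lexicographically larger.

Answer: (u, v) = (5, 5)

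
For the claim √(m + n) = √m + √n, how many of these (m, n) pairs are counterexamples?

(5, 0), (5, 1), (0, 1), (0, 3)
1

Testing each pair:
(5, 0): LHS = √(5) ≈ 2.236, RHS = √(5) ≈ 2.236 → satisfies claim
(5, 1): LHS = √(6) ≈ 2.449, RHS = 1 + √(5) ≈ 3.236 → counterexample
(0, 1): LHS = 1, RHS = 1 → satisfies claim
(0, 3): LHS = √(3) ≈ 1.732, RHS = √(3) ≈ 1.732 → satisfies claim

That makes 1 counterexample.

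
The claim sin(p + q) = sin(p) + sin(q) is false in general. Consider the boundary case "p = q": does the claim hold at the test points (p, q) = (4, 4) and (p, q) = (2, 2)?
At (4, 4): LHS = sin(8) ≈ 0.9894 ≠ RHS = 2·sin(4) ≈ -1.514
At (2, 2): LHS = sin(4) ≈ -0.7568 ≠ RHS = 2·sin(2) ≈ 1.819

Answer: No, fails at both test points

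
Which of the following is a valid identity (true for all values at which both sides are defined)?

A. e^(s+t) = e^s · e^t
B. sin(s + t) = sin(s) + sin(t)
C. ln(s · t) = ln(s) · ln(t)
A

A: holds — e.g. at (4, 5), both sides equal e^9 ≈ 8103.
B: fails at (2, 7) — LHS = sin(9) ≈ 0.4121, RHS = sin(7) + sin(2) ≈ 1.566.
C: fails at (4, 6) — LHS = ln(24) ≈ 3.178, RHS = ln(4)·ln(6) ≈ 2.484.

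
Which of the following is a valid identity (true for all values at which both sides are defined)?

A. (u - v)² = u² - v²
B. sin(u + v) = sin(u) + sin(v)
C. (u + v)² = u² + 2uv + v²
C

A: fails at (5, 8) — LHS = 9, RHS = -39.
B: fails at (4, 6) — LHS = sin(10) ≈ -0.544, RHS = sin(4) + sin(6) ≈ -1.036.
C: holds — e.g. at (3, 5), both sides equal 64.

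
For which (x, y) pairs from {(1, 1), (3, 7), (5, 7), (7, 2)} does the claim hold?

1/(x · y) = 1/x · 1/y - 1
None

Testing each pair:
(1, 1): LHS = 1, RHS = 0 → fails
(3, 7): LHS = 1/21, RHS = -20/21 → fails
(5, 7): LHS = 1/35, RHS = -34/35 → fails
(7, 2): LHS = 1/14, RHS = -13/14 → fails

No pair satisfies the claim.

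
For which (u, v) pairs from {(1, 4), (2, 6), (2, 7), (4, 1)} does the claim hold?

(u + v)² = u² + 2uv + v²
Testing each pair:
(1, 4): LHS = 25, RHS = 25 → holds
(2, 6): LHS = 64, RHS = 64 → holds
(2, 7): LHS = 81, RHS = 81 → holds
(4, 1): LHS = 25, RHS = 25 → holds

Every pair satisfies the claim.

Answer: All pairs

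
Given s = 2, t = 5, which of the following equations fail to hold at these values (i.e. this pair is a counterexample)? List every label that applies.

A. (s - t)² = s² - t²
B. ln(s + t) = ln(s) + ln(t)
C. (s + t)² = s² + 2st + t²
A, B

Evaluating each claim at the given values:
A. LHS = 9, RHS = -21 → fails here (LHS ≠ RHS)
B. LHS = ln(7) ≈ 1.946, RHS = ln(2) + ln(5) ≈ 2.303 → fails here (LHS ≠ RHS)
C. LHS = 49, RHS = 49 → holds here (LHS = RHS)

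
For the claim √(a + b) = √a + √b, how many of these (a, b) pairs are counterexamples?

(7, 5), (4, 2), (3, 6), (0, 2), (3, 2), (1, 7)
Testing each pair:
(7, 5): LHS = 2·√(3) ≈ 3.464, RHS = √(5) + √(7) ≈ 4.882 → counterexample
(4, 2): LHS = √(6) ≈ 2.449, RHS = √(2) + 2 ≈ 3.414 → counterexample
(3, 6): LHS = 3, RHS = √(3) + √(6) ≈ 4.182 → counterexample
(0, 2): LHS = √(2) ≈ 1.414, RHS = √(2) ≈ 1.414 → satisfies claim
(3, 2): LHS = √(5) ≈ 2.236, RHS = √(2) + √(3) ≈ 3.146 → counterexample
(1, 7): LHS = 2·√(2) ≈ 2.828, RHS = 1 + √(7) ≈ 3.646 → counterexample

That makes 5 counterexamples.

Answer: 5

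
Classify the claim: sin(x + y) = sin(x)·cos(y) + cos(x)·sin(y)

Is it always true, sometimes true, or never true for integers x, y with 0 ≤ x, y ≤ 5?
The identity holds for every pair in the range. For instance at (x, y) = (0, 1): both sides equal sin(1) ≈ 0.8415.

Answer: Always true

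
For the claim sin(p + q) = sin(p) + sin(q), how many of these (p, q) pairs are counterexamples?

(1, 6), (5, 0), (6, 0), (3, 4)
2

Testing each pair:
(1, 6): LHS = sin(7) ≈ 0.657, RHS = sin(6) + sin(1) ≈ 0.5621 → counterexample
(5, 0): LHS = sin(5) ≈ -0.9589, RHS = sin(5) ≈ -0.9589 → satisfies claim
(6, 0): LHS = sin(6) ≈ -0.2794, RHS = sin(6) ≈ -0.2794 → satisfies claim
(3, 4): LHS = sin(7) ≈ 0.657, RHS = sin(4) + sin(3) ≈ -0.6157 → counterexample

That makes 2 counterexamples.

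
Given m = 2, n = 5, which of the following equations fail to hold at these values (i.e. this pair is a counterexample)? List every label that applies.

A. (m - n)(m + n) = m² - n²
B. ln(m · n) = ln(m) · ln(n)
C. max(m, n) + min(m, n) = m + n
B

Evaluating each claim at the given values:
A. LHS = -21, RHS = -21 → holds here (LHS = RHS)
B. LHS = ln(10) ≈ 2.303, RHS = ln(2)·ln(5) ≈ 1.116 → fails here (LHS ≠ RHS)
C. LHS = 7, RHS = 7 → holds here (LHS = RHS)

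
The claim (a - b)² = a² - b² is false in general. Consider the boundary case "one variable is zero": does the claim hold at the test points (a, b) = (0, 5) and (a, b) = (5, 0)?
At (0, 5): LHS = 25 ≠ RHS = -25
At (5, 0): LHS = 25, RHS = 25 → equal

Answer: Only at (5, 0)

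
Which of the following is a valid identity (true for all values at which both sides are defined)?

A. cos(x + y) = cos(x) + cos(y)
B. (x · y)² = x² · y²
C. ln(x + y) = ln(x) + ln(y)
A: fails at (3, 3) — LHS = cos(6) ≈ 0.9602, RHS = 2·cos(3) ≈ -1.98.
B: holds — e.g. at (4, 4), both sides equal 256.
C: fails at (1, 2) — LHS = ln(3) ≈ 1.099, RHS = ln(2) ≈ 0.6931.

Answer: B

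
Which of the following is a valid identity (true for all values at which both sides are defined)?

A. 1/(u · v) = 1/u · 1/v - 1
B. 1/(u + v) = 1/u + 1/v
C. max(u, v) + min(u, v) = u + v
A: fails at (5, 8) — LHS = 1/40, RHS = -39/40.
B: fails at (5, 8) — LHS = 1/13, RHS = 13/40.
C: holds — e.g. at (3, 4), both sides equal 7.

Answer: C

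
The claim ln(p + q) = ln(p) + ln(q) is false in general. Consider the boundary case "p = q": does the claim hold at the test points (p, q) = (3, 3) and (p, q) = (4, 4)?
At (3, 3): LHS = ln(6) ≈ 1.792 ≠ RHS = 2·ln(3) ≈ 2.197
At (4, 4): LHS = ln(8) ≈ 2.079 ≠ RHS = 2·ln(4) ≈ 2.773

Answer: No, fails at both test points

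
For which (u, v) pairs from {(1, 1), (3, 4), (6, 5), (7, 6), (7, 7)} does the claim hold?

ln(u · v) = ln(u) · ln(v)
(1, 1)

Testing each pair:
(1, 1): LHS = 0, RHS = 0 → holds
(3, 4): LHS = ln(12) ≈ 2.485, RHS = ln(3)·ln(4) ≈ 1.523 → fails
(6, 5): LHS = ln(30) ≈ 3.401, RHS = ln(5)·ln(6) ≈ 2.884 → fails
(7, 6): LHS = ln(42) ≈ 3.738, RHS = ln(6)·ln(7) ≈ 3.487 → fails
(7, 7): LHS = ln(49) ≈ 3.892, RHS = ln(7)² ≈ 3.787 → fails

1 of 5 pairs satisfies the claim.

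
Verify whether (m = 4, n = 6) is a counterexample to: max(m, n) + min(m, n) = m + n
No

Substituting m = 4, n = 6:
LHS = max(4, 6) + min(4, 6) = 10
RHS = 4 + 6 = 10

The sides agree, so this pair does not disprove the claim.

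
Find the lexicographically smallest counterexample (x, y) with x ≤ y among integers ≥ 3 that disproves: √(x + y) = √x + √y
Substituting (3, 3) into the claim:
LHS = √(3 + 3) = √(6) ≈ 2.449
RHS = √3 + √3 = 2·√(3) ≈ 3.464

Since LHS ≠ RHS, this pair disproves the claim, and no lexicographically smaller pair (x ≤ y, integers ≥ 3) does.

For instance (6, 7) is also a counterexample (LHS = √(13) ≈ 3.606, RHS = √(6) + √(7) ≈ 5.095), but it's lexicographically larger.

Answer: (x, y) = (3, 3)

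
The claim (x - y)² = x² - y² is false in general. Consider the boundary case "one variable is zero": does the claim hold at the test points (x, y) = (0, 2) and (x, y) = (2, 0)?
Only at (2, 0)

At (0, 2): LHS = 4 ≠ RHS = -4
At (2, 0): LHS = 4, RHS = 4 → equal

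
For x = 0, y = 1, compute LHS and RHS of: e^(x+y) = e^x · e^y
LHS = e^(0+1) = e ≈ 2.718
RHS = e^0 · e^1 = e ≈ 2.718

LHS = RHS: the two sides agree.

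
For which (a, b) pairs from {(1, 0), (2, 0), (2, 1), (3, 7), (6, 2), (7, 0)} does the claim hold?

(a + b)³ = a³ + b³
Testing each pair:
(1, 0): LHS = 1, RHS = 1 → holds
(2, 0): LHS = 8, RHS = 8 → holds
(2, 1): LHS = 27, RHS = 9 → fails
(3, 7): LHS = 1000, RHS = 370 → fails
(6, 2): LHS = 512, RHS = 224 → fails
(7, 0): LHS = 343, RHS = 343 → holds

3 of 6 pairs satisfy the claim.

Answer: (1, 0), (2, 0), (7, 0)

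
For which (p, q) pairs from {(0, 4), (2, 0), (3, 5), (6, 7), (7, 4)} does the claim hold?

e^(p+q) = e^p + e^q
Testing each pair:
(0, 4): LHS = e^4 ≈ 54.6, RHS = 1 + e^4 ≈ 55.6 → fails
(2, 0): LHS = e^2 ≈ 7.389, RHS = 1 + e^2 ≈ 8.389 → fails
(3, 5): LHS = e^8 ≈ 2981, RHS = e^3 + e^5 ≈ 168.5 → fails
(6, 7): LHS = e^13 ≈ 442413.4, RHS = e^6 + e^7 ≈ 1500 → fails
(7, 4): LHS = e^11 ≈ 59874.1, RHS = e^4 + e^7 ≈ 1151 → fails

No pair satisfies the claim.

Answer: None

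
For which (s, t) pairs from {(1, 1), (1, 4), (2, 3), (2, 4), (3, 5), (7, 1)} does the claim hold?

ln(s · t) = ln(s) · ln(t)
Testing each pair:
(1, 1): LHS = 0, RHS = 0 → holds
(1, 4): LHS = ln(4) ≈ 1.386, RHS = 0 → fails
(2, 3): LHS = ln(6) ≈ 1.792, RHS = ln(2)·ln(3) ≈ 0.7615 → fails
(2, 4): LHS = ln(8) ≈ 2.079, RHS = ln(2)·ln(4) ≈ 0.9609 → fails
(3, 5): LHS = ln(15) ≈ 2.708, RHS = ln(3)·ln(5) ≈ 1.768 → fails
(7, 1): LHS = ln(7) ≈ 1.946, RHS = 0 → fails

1 of 6 pairs satisfies the claim.

Answer: (1, 1)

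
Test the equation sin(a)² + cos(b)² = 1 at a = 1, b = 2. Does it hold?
Fails

Substituting a = 1, b = 2:

LHS = sin(1)² + cos(2)² ≈ 0.8813
RHS = 1

LHS ≠ RHS, so the equation does not hold at this point.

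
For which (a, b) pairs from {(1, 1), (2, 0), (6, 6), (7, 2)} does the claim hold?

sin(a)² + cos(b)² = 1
Testing each pair:
(1, 1): LHS = cos(1)² + sin(1)² = 1, RHS = 1 → holds
(2, 0): LHS = sin(2)² + 1 ≈ 1.827, RHS = 1 → fails
(6, 6): LHS = sin(6)² + cos(6)² = 1, RHS = 1 → holds
(7, 2): LHS = cos(2)² + sin(7)² ≈ 0.6048, RHS = 1 → fails

2 of 4 pairs satisfy the claim.

Answer: (1, 1), (6, 6)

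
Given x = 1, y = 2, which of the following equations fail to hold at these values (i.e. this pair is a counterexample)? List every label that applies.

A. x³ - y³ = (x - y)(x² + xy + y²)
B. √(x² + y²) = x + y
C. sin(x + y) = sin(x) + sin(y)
Evaluating each claim at the given values:
A. LHS = -7, RHS = -7 → holds here (LHS = RHS)
B. LHS = √(5) ≈ 2.236, RHS = 3 → fails here (LHS ≠ RHS)
C. LHS = sin(3) ≈ 0.1411, RHS = sin(1) + sin(2) ≈ 1.751 → fails here (LHS ≠ RHS)

Answer: B, C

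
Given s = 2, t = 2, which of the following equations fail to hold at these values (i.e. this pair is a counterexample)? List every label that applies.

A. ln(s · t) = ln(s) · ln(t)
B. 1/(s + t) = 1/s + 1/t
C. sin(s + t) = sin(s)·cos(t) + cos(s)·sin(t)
A, B

Evaluating each claim at the given values:
A. LHS = ln(4) ≈ 1.386, RHS = ln(2)² ≈ 0.4805 → fails here (LHS ≠ RHS)
B. LHS = 1/4, RHS = 1 → fails here (LHS ≠ RHS)
C. LHS = sin(4) ≈ -0.7568, RHS = 2·sin(2)·cos(2) ≈ -0.7568 → holds here (LHS = RHS)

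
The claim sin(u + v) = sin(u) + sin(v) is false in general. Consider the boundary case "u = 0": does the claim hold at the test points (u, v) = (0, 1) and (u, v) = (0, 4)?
At (0, 1): LHS = sin(1) ≈ 0.8415, RHS = sin(1) ≈ 0.8415 → equal
At (0, 4): LHS = sin(4) ≈ -0.7568, RHS = sin(4) ≈ -0.7568 → equal

So the claim does hold at both of these boundary points, even though it is not an identity.

Answer: Yes, holds at both test points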